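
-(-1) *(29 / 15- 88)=-1291 / 15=-86.07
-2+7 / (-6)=-19 / 6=-3.17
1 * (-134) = -134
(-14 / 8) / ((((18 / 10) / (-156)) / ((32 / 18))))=7280 / 27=269.63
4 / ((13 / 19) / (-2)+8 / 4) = 152 / 63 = 2.41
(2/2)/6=1/6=0.17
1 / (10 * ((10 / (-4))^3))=-4 / 625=-0.01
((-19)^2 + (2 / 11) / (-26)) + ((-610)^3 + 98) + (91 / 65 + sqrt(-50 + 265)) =-162291085819 / 715 + sqrt(215) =-226980524.94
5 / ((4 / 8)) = 10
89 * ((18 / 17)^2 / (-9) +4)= 99680 / 289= 344.91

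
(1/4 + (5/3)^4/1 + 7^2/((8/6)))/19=2.35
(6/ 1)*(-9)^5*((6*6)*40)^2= -734664038400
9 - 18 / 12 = 15 / 2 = 7.50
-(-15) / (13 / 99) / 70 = 297 / 182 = 1.63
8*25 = 200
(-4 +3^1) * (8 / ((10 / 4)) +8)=-56 / 5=-11.20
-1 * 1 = -1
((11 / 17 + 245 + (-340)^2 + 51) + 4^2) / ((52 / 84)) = 41380815 / 221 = 187243.51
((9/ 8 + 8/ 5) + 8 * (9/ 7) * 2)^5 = 11809646353408768843/ 1721036800000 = 6861937.15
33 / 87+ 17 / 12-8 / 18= 1411 / 1044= 1.35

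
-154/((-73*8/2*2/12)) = 231/73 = 3.16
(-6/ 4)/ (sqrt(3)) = -sqrt(3)/ 2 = -0.87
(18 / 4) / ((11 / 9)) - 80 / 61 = 3181 / 1342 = 2.37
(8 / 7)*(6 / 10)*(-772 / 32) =-579 / 35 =-16.54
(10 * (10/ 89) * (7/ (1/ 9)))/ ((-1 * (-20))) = 315/ 89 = 3.54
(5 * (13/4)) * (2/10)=13/4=3.25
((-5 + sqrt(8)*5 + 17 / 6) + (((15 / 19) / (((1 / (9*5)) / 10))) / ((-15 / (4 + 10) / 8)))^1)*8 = -1210588 / 57 + 80*sqrt(2) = -21125.25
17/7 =2.43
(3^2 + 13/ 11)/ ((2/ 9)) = 504/ 11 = 45.82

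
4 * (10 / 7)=40 / 7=5.71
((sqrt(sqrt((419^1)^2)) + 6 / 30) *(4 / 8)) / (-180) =-sqrt(419) / 360- 1 / 1800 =-0.06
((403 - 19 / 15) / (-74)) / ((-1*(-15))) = -3013 / 8325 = -0.36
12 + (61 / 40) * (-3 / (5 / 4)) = 8.34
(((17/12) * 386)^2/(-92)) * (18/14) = -10764961/2576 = -4178.94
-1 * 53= -53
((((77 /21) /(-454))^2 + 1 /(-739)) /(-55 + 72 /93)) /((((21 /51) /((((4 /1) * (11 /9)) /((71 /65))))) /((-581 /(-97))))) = 55219595234375 /35709105226444317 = 0.00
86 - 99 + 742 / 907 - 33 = -40980 / 907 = -45.18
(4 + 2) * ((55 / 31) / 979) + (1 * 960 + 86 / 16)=21307997 / 22072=965.39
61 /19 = 3.21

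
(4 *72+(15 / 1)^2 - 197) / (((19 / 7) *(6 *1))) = 1106 / 57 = 19.40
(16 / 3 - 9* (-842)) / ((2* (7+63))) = 54.17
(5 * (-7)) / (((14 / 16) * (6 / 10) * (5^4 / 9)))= -24 / 25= -0.96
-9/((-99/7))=7/11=0.64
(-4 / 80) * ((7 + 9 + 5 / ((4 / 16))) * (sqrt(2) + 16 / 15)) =-9 * sqrt(2) / 5 - 48 / 25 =-4.47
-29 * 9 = -261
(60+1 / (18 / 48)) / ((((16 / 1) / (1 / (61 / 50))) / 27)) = 10575 / 122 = 86.68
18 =18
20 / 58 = 10 / 29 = 0.34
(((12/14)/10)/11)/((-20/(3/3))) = -3/7700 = -0.00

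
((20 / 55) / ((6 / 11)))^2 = 4 / 9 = 0.44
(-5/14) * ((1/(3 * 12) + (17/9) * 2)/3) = -685/1512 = -0.45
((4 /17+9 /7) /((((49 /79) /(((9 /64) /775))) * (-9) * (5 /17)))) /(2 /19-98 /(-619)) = -168170539 /263698400000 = -0.00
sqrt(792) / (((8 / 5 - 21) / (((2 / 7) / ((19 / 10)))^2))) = -12000 * sqrt(22) / 1715833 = -0.03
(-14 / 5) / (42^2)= -1 / 630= -0.00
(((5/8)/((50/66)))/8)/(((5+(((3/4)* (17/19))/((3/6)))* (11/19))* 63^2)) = 3971/882917280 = 0.00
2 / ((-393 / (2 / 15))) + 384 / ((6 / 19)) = 7168316 / 5895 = 1216.00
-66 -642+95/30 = -4229/6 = -704.83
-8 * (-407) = 3256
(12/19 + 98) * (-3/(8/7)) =-19677/76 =-258.91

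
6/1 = 6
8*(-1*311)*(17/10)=-4229.60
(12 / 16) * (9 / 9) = 3 / 4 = 0.75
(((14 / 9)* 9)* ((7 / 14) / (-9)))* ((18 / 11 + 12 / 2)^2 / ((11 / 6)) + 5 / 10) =-602021 / 23958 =-25.13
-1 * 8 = -8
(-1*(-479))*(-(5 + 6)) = -5269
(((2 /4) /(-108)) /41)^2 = 1 /78428736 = 0.00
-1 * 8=-8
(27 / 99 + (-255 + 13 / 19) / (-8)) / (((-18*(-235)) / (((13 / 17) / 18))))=0.00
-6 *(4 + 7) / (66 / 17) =-17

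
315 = 315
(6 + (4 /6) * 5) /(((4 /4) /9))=84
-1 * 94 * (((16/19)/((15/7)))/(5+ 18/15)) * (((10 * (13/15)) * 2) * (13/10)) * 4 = -14233856/26505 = -537.03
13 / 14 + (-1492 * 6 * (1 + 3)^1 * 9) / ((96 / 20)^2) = -97906 / 7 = -13986.57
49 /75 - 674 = -50501 /75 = -673.35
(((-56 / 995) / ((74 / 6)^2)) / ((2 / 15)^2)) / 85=-0.00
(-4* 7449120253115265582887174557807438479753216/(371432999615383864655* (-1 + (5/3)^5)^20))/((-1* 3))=4881679697272184094471374841494470000109108710679301203054841965507228900598573170688/553554138346799272953996181010516528781474650035152313562648658782522964579638248655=8.82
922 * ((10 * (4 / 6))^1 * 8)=147520 / 3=49173.33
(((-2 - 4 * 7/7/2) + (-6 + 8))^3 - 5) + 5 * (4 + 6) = 37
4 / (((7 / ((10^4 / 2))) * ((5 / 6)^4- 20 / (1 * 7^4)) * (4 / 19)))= 8446032000 / 294941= 28636.34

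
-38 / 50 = -19 / 25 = -0.76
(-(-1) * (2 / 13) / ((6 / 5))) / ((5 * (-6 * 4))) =-1 / 936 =-0.00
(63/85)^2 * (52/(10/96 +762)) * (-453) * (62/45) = -30915271296/1321488625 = -23.39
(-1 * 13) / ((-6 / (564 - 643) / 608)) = -312208 / 3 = -104069.33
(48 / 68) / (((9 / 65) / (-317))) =-82420 / 51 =-1616.08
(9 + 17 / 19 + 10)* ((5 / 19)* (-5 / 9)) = -1050 / 361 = -2.91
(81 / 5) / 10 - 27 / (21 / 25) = -10683 / 350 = -30.52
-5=-5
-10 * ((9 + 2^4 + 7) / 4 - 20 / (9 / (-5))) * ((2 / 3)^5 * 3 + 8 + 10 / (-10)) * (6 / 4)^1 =-515140 / 243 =-2119.92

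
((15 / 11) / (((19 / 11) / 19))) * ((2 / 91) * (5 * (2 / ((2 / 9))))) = 1350 / 91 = 14.84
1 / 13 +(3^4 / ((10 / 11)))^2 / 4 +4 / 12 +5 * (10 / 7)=217554313 / 109200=1992.26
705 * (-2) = -1410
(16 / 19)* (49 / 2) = 392 / 19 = 20.63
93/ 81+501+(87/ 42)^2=506.44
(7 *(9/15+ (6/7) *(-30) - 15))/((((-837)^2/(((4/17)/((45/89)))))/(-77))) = 1425424/99247275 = 0.01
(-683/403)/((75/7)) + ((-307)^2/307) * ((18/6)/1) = 27832444/30225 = 920.84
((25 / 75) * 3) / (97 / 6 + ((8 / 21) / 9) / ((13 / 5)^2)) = 63882 / 1033159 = 0.06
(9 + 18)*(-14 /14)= -27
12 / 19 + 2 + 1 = 69 / 19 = 3.63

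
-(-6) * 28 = 168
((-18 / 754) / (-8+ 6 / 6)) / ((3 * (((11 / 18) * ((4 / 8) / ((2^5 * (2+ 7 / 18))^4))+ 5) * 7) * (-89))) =-2688654508032 / 7367348031003825683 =-0.00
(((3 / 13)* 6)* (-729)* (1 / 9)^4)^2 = 0.02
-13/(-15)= 13/15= 0.87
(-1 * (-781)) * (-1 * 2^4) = -12496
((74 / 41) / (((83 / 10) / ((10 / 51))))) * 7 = 51800 / 173553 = 0.30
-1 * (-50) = 50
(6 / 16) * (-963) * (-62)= 22389.75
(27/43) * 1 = 27/43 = 0.63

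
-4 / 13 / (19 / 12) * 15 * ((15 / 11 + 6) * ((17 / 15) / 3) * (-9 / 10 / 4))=24786 / 13585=1.82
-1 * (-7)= 7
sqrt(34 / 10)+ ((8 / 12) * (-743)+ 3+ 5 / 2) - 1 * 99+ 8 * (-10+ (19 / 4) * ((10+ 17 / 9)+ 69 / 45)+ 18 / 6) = -132.94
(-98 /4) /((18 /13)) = -637 /36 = -17.69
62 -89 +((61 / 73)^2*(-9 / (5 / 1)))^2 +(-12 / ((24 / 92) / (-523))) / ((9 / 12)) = 68266346299138 / 2129868075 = 32051.91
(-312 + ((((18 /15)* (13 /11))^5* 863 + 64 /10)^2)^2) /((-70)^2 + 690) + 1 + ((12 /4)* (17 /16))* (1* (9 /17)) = 309934187921960315960858459302011028499081404298713 /2869165398920448647639152526855468750000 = 108022419355.32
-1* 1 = -1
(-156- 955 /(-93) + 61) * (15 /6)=-19700 /93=-211.83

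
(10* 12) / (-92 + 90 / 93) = -1860 / 1411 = -1.32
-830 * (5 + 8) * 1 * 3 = -32370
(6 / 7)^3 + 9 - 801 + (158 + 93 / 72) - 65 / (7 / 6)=-5661911 / 8232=-687.79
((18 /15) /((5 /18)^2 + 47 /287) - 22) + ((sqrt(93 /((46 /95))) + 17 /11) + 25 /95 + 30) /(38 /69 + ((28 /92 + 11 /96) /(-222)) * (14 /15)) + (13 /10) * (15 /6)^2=432 * sqrt(406410) /10909 + 100213569217299 /2043136573720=74.29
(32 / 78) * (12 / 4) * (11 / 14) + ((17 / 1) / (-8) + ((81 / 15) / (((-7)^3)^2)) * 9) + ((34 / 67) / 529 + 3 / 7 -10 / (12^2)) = -7781219331413 / 9757410406380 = -0.80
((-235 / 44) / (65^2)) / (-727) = 47 / 27029860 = 0.00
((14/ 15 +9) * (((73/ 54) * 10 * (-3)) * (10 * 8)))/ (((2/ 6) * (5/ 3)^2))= -174032/ 5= -34806.40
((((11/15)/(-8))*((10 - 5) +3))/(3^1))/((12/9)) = -11/60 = -0.18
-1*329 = -329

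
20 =20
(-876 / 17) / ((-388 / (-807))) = -176733 / 1649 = -107.18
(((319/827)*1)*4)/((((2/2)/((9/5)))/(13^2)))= 1940796/4135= 469.36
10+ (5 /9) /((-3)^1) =265 /27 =9.81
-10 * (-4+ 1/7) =270/7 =38.57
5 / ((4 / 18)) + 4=53 / 2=26.50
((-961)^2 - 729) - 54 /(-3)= 922810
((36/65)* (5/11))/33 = 12/1573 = 0.01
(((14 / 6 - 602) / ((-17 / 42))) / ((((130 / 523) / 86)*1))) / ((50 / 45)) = 2548835793 / 5525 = 461327.75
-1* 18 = -18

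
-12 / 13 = -0.92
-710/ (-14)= 355/ 7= 50.71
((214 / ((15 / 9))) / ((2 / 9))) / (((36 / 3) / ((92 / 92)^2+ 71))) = 17334 / 5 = 3466.80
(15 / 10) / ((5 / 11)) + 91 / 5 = 43 / 2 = 21.50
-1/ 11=-0.09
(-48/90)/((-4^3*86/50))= 5/1032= 0.00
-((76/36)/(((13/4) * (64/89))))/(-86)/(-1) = -1691/160992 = -0.01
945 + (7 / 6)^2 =34069 / 36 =946.36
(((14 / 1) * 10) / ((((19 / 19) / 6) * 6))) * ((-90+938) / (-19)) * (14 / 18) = -831040 / 171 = -4859.88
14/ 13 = 1.08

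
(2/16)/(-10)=-1/80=-0.01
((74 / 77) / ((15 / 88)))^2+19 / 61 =21587779 / 672525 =32.10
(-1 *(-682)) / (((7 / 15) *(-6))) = -1705 / 7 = -243.57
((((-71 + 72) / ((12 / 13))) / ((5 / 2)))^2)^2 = 28561 / 810000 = 0.04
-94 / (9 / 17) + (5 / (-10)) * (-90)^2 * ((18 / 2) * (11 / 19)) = -21280.19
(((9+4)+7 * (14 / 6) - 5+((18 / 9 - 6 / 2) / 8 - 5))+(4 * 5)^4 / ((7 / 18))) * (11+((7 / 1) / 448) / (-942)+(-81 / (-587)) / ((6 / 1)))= 4535381.35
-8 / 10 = -4 / 5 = -0.80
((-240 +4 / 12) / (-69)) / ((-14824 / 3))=-719 / 1022856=-0.00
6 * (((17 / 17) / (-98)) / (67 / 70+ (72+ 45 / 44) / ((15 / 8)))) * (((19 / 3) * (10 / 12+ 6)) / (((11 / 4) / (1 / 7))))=-3116 / 903315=-0.00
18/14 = 9/7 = 1.29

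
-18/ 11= -1.64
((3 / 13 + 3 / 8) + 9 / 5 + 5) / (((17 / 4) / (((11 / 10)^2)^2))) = 56382491 / 22100000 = 2.55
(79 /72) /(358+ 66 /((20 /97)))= 395 /244116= 0.00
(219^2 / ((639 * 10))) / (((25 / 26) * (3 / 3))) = 69277 / 8875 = 7.81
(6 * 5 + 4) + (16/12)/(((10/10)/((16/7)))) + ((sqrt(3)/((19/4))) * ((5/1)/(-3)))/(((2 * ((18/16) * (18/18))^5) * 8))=778/21 - 40960 * sqrt(3)/3365793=37.03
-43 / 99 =-0.43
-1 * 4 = -4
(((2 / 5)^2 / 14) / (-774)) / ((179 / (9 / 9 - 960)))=0.00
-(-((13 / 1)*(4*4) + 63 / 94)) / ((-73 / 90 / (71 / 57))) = -20889975 / 65189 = -320.45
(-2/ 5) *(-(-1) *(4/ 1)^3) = -128/ 5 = -25.60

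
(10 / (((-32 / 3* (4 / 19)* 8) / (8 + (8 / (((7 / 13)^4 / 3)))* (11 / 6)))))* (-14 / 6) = 30302435 / 43904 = 690.20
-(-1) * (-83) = -83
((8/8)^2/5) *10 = 2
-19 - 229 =-248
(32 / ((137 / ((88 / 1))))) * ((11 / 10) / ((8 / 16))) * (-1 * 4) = -123904 / 685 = -180.88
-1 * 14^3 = -2744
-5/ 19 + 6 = 109/ 19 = 5.74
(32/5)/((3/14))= 448/15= 29.87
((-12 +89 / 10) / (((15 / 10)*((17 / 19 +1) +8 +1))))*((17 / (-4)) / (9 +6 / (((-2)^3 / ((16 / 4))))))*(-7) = -70091 / 74520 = -0.94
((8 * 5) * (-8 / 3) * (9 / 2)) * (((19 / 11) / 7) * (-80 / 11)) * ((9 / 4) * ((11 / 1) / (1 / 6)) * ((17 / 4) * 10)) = 5436467.53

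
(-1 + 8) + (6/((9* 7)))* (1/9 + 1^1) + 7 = 2666/189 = 14.11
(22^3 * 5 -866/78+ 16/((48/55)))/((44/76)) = 13152066/143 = 91972.49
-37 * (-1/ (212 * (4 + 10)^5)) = 37/ 114018688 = 0.00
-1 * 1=-1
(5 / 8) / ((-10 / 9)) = -9 / 16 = -0.56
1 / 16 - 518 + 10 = -8127 / 16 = -507.94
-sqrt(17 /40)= -sqrt(170) /20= -0.65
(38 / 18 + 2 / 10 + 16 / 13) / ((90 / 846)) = 97384 / 2925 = 33.29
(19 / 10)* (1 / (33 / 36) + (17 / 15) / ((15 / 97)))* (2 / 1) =395941 / 12375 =32.00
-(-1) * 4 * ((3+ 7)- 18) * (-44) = 1408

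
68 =68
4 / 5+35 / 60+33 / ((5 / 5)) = 2063 / 60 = 34.38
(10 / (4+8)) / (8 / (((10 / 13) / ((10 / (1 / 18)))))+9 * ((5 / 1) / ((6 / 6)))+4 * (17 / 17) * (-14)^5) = -0.00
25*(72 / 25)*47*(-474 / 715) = -2243.38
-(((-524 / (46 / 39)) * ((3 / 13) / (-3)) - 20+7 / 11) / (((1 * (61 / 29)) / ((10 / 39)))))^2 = -131196084100 / 40251995641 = -3.26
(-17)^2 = 289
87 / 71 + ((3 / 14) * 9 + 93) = 95577 / 994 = 96.15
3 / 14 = 0.21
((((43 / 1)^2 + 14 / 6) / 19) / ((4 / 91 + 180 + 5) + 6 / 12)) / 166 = 505414 / 159761139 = 0.00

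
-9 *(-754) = 6786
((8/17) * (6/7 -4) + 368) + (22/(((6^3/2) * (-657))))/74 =114508223843/312419268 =366.52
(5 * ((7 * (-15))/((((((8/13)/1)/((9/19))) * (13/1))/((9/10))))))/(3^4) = -105/304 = -0.35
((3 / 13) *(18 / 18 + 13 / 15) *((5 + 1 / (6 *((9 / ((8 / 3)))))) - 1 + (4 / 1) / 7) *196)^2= 168769785856 / 1108809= 152208.17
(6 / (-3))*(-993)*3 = 5958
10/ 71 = 0.14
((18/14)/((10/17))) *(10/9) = 17/7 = 2.43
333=333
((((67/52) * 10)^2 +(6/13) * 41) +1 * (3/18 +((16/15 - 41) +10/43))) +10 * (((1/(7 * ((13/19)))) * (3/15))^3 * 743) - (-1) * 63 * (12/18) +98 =2779673707969/9721065900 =285.94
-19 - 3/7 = -136/7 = -19.43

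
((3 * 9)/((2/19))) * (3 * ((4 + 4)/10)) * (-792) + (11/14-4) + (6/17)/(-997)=-578453929881/1186430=-487558.41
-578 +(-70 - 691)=-1339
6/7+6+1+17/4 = 339/28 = 12.11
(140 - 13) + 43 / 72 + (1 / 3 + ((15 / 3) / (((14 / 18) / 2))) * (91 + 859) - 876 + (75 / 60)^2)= 11559521 / 1008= 11467.78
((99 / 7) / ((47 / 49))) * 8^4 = 2838528 / 47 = 60394.21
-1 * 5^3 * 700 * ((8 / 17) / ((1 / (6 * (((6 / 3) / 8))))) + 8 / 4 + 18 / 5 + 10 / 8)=-11239375 / 17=-661139.71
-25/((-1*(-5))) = -5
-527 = -527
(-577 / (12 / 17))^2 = 96216481 / 144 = 668170.01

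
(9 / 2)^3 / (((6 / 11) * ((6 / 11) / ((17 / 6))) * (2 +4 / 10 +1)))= 16335 / 64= 255.23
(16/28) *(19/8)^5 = 2476099/57344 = 43.18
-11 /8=-1.38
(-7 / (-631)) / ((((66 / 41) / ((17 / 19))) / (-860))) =-5.30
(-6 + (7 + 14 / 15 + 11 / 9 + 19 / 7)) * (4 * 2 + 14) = 40678 / 315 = 129.14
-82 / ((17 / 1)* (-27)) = 82 / 459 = 0.18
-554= -554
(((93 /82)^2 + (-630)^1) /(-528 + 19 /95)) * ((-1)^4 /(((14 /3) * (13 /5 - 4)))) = -0.18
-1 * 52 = -52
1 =1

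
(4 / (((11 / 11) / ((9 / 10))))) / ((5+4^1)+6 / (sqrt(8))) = 36 / 85 - 6*sqrt(2) / 85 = 0.32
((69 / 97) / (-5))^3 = -328509 / 114084125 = -0.00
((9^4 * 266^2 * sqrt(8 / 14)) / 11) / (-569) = -132637176 * sqrt(7) / 6259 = -56067.26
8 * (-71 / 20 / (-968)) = 71 / 2420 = 0.03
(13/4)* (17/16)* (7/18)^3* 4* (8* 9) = 58.49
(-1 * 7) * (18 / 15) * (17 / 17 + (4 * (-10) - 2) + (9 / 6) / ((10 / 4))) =8484 / 25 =339.36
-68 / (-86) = 34 / 43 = 0.79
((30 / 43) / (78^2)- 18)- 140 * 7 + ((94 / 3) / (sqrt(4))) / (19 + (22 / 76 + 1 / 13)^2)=-203023222757467 / 203597140890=-997.18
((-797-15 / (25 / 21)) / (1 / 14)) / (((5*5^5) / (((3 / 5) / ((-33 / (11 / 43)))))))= 56672 / 16796875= 0.00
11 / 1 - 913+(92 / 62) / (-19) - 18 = -541926 / 589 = -920.08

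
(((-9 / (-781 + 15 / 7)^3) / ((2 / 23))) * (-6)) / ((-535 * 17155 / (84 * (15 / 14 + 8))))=81154143 / 743673061783359200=0.00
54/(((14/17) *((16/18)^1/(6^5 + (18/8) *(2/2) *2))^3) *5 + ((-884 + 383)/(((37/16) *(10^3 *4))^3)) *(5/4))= -228086648034490744542225000000/3316236488302165219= -68778764373.12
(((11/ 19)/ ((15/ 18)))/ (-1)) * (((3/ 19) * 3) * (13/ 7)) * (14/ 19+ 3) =-548262/ 240065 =-2.28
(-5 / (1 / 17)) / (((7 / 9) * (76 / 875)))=-95625 / 76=-1258.22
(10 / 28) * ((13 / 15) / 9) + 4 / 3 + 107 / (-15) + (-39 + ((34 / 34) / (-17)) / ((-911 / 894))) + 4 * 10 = -137801749 / 29270430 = -4.71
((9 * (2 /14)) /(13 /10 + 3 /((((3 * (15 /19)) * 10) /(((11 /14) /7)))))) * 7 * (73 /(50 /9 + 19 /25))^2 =728407687500 /796116671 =914.95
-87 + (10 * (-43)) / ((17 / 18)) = -9219 / 17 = -542.29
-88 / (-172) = 22 / 43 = 0.51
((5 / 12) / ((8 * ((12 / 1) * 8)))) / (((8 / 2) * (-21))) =-5 / 774144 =-0.00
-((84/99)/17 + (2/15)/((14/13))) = -1137/6545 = -0.17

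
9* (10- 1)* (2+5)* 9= 5103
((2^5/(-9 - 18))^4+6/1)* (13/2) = 27541943/531441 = 51.83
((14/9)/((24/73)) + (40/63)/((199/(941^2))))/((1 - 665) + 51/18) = -425742703/99468558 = -4.28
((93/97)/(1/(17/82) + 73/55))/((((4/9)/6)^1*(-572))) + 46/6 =16465799/2148744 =7.66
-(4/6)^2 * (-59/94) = 118/423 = 0.28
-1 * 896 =-896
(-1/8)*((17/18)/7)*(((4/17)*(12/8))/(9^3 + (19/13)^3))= -0.00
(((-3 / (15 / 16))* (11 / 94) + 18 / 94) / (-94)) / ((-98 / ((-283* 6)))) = 36507 / 1082410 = 0.03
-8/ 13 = -0.62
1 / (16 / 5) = 5 / 16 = 0.31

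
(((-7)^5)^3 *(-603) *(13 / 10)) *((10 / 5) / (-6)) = -12405378225481059 / 10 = -1240537822548105.90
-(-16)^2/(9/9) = -256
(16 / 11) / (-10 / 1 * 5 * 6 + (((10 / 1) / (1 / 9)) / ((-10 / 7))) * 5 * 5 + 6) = -16 / 20559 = -0.00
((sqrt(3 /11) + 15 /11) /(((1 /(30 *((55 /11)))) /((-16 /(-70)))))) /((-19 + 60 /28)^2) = 420 *sqrt(33) /38291 + 6300 /38291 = 0.23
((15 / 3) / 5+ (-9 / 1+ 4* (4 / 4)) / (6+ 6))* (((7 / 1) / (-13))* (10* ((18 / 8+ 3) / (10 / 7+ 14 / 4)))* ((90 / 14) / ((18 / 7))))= -60025 / 7176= -8.36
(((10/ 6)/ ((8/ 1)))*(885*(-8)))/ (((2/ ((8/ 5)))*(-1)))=1180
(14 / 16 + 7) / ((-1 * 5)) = -63 / 40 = -1.58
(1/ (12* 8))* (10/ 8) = 5/ 384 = 0.01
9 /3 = 3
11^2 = 121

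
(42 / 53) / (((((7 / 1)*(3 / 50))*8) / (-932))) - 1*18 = -12604 / 53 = -237.81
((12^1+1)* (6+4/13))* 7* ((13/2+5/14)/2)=1968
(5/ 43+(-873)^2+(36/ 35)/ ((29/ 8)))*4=133052550656/ 43645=3048517.60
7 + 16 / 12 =25 / 3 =8.33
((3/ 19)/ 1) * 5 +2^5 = 623/ 19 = 32.79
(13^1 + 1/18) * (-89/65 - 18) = -59173/234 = -252.88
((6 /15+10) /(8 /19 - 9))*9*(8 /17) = -71136 /13855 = -5.13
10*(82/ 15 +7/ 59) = 9886/ 177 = 55.85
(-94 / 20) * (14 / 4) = -329 / 20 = -16.45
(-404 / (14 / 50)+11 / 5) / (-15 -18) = 50423 / 1155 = 43.66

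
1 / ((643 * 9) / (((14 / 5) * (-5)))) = -14 / 5787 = -0.00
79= 79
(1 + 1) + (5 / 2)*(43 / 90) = 115 / 36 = 3.19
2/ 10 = 1/ 5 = 0.20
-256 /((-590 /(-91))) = -11648 /295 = -39.48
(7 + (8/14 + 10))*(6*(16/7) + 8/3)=14104/49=287.84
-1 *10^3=-1000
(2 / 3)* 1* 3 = 2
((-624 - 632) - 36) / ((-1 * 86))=646 / 43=15.02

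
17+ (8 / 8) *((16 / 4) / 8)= 35 / 2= 17.50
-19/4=-4.75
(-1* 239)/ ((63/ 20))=-4780/ 63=-75.87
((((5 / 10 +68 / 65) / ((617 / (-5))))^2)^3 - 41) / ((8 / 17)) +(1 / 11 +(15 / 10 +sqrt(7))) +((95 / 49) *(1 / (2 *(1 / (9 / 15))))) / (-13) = -6289211189675317216999867490853 / 73490266825774550389253744128 +sqrt(7) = -82.93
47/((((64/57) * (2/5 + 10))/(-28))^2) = 187061175/692224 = 270.23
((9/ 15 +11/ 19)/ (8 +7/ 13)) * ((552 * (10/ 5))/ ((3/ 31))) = 16610048/ 10545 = 1575.16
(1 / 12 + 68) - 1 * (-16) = 1009 / 12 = 84.08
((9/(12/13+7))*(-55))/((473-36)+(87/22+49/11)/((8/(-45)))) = -1132560/7064461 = -0.16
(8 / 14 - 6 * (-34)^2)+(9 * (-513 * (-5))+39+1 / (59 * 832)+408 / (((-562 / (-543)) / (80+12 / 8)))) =4665242330415 / 96556096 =48316.39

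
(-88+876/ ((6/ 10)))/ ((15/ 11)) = 15092/ 15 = 1006.13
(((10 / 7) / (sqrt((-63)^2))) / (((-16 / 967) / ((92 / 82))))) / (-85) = 22241 / 1229508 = 0.02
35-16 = 19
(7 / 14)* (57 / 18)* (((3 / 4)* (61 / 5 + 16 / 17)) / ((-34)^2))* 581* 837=10320681231 / 1572160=6564.65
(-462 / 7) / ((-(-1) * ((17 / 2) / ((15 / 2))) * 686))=-495 / 5831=-0.08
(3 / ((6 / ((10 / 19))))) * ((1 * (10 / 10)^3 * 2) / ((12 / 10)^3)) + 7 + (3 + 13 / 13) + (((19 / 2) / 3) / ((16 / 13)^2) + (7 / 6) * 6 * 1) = 5356889 / 262656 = 20.40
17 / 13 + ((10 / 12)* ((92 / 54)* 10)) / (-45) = 0.99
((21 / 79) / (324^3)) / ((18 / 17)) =119 / 16121794176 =0.00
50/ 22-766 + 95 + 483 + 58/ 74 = -75272/ 407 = -184.94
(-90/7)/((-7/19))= 1710/49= 34.90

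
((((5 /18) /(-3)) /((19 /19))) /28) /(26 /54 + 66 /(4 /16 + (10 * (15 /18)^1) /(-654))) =-665 /56037368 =-0.00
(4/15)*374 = 1496/15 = 99.73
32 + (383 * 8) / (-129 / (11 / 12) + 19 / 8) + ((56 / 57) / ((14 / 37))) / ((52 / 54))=37740646 / 3007225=12.55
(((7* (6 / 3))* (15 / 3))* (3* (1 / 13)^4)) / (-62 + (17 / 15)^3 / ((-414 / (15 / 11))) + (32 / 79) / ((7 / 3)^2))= -832948231500 / 7015780257273203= -0.00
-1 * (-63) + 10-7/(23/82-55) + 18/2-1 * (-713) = 509677/641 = 795.13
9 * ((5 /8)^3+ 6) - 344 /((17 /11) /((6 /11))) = -567627 /8704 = -65.21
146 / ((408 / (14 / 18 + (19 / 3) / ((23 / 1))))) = 0.38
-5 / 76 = -0.07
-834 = -834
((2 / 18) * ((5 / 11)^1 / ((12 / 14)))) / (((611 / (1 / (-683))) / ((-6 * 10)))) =350 / 41313987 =0.00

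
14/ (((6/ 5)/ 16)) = 560/ 3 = 186.67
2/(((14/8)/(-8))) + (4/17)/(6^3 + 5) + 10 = 22570/26299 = 0.86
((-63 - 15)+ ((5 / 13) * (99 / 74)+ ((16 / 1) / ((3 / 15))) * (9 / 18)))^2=1300395721 / 925444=1405.16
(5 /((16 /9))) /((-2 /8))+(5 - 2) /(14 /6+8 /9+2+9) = -1413 /128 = -11.04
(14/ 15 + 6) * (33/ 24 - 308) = -31889/ 15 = -2125.93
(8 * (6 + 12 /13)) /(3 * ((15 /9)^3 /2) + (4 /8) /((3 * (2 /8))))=12960 /1781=7.28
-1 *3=-3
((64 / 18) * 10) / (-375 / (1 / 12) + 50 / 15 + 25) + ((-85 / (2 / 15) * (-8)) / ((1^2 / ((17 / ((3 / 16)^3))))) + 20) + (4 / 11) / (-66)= 38429478735610 / 2921787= 13152731.10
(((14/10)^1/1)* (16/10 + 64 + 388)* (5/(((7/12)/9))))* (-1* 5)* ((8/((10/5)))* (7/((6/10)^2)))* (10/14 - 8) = 138801600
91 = 91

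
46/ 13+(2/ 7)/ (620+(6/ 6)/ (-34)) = 6788322/ 1918189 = 3.54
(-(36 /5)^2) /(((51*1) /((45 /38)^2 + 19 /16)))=-403893 /153425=-2.63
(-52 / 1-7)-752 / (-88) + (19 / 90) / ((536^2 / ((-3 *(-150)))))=-159448235 / 3160256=-50.45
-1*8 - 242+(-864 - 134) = -1248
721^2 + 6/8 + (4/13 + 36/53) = 1432686583/2756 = 519842.74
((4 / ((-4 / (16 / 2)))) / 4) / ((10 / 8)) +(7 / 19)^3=-53157 / 34295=-1.55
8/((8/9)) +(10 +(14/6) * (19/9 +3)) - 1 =808/27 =29.93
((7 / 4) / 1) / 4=7 / 16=0.44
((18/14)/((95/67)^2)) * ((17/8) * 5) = 686817/101080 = 6.79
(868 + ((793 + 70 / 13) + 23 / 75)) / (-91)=-1625024 / 88725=-18.32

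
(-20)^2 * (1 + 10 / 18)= 5600 / 9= 622.22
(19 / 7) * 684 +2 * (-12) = 12828 / 7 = 1832.57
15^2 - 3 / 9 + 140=364.67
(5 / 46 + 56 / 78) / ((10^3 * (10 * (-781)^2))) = 1483 / 10942700340000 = 0.00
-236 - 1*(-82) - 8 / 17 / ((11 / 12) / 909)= -116062 / 187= -620.65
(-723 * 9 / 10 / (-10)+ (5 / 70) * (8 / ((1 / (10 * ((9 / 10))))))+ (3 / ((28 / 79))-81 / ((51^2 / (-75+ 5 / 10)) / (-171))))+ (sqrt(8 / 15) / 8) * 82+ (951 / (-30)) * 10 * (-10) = 41 * sqrt(30) / 30+ 144237134 / 50575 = 2859.43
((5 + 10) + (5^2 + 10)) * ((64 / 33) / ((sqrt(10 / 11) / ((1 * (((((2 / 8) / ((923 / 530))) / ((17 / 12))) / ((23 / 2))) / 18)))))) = 169600 * sqrt(110) / 35728407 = 0.05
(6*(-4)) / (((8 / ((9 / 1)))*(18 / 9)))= -27 / 2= -13.50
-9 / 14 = -0.64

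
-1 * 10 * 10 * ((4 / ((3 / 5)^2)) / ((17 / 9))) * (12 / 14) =-60000 / 119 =-504.20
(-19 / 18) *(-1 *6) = 19 / 3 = 6.33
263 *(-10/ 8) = -328.75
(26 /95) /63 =0.00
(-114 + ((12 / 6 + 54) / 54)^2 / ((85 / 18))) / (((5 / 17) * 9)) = -783322 / 18225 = -42.98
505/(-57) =-505/57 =-8.86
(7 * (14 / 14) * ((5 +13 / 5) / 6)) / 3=133 / 45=2.96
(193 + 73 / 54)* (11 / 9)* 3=115445 / 162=712.62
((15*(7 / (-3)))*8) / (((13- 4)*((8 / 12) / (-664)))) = 92960 / 3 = 30986.67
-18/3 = -6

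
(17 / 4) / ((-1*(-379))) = 17 / 1516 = 0.01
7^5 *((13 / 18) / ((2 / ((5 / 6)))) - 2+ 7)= 19244015 / 216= 89092.66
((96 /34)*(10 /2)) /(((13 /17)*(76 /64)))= 3840 /247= 15.55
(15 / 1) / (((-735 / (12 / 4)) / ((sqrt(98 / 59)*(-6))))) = 18*sqrt(118) / 413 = 0.47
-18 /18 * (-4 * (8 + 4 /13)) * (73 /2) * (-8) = -126144 /13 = -9703.38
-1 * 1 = -1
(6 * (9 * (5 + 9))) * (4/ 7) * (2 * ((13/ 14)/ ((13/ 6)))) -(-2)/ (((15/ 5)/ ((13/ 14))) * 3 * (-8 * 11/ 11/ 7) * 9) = 1679525/ 4536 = 370.27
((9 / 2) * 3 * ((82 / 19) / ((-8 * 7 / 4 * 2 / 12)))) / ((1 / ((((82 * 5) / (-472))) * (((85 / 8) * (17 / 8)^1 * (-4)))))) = -983763225 / 502208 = -1958.88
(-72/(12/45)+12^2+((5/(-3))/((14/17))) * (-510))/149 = 6343/1043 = 6.08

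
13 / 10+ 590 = 5913 / 10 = 591.30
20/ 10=2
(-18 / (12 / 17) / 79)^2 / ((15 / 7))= 6069 / 124820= 0.05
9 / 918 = 1 / 102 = 0.01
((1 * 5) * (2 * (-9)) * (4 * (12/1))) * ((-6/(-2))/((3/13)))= -56160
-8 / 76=-2 / 19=-0.11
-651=-651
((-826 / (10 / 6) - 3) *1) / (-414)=1.20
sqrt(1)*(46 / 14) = 23 / 7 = 3.29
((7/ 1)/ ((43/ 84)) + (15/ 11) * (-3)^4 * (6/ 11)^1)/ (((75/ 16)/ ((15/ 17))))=6153888/ 442255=13.91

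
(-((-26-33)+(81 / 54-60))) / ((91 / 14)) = 235 / 13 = 18.08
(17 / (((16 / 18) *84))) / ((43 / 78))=1989 / 4816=0.41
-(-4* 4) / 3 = 5.33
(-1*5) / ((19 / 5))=-25 / 19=-1.32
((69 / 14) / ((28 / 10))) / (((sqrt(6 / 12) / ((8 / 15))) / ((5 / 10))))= 23 * sqrt(2) / 49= 0.66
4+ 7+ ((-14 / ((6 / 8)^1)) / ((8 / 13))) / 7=20 / 3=6.67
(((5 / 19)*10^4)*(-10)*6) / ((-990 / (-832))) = -132695.37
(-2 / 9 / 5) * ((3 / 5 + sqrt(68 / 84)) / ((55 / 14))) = -0.02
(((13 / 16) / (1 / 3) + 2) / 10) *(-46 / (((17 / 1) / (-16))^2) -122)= -1669707 / 23120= -72.22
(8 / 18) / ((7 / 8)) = 32 / 63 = 0.51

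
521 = 521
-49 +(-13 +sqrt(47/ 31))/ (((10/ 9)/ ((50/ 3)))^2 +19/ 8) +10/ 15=-53.28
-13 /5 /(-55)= 13 /275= 0.05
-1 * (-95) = 95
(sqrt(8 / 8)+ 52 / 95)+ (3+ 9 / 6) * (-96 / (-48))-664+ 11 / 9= -557657 / 855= -652.23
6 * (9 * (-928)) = -50112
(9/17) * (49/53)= 0.49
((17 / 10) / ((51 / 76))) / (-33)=-38 / 495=-0.08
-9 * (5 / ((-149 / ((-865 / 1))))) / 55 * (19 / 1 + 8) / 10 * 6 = -126117 / 1639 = -76.95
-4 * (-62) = 248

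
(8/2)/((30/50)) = 20/3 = 6.67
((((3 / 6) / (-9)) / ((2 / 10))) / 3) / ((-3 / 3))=5 / 54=0.09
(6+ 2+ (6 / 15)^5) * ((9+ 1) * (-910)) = -9111648 / 125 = -72893.18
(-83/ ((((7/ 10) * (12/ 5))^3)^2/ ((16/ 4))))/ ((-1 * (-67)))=-20263671875/ 91941281712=-0.22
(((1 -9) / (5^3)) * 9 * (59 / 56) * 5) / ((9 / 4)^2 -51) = 2832 / 42875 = 0.07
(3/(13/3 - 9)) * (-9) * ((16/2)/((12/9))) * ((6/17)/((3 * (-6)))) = -81/119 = -0.68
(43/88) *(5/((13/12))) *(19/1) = 12255/286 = 42.85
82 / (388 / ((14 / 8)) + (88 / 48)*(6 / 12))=6888 / 18701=0.37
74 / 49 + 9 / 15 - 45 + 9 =-8303 / 245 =-33.89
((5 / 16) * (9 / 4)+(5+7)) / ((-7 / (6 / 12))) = -813 / 896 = -0.91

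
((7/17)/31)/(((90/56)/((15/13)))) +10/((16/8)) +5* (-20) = -1952339/20553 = -94.99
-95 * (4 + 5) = -855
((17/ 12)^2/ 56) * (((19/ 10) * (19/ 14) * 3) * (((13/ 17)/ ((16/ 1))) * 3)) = 79781/ 2007040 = 0.04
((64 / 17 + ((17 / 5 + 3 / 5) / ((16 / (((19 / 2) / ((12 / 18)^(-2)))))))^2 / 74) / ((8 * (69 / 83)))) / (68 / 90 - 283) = -639349415 / 317511994176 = -0.00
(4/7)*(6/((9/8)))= 64/21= 3.05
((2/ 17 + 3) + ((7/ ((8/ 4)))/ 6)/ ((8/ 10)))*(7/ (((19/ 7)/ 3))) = 153811/ 5168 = 29.76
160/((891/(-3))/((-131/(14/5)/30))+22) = 2096/2783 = 0.75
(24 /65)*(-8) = -192 /65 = -2.95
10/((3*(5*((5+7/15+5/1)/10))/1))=100/157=0.64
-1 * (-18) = 18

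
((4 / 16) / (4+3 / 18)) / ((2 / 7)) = 0.21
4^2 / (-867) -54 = -46834 / 867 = -54.02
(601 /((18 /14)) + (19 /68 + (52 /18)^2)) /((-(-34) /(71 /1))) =186175561 /187272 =994.15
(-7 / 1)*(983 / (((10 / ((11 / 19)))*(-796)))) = 0.50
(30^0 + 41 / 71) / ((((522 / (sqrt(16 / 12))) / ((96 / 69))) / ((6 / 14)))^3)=524288*sqrt(3) / 250863919897311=0.00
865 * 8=6920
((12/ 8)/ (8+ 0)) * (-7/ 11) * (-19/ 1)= 399/ 176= 2.27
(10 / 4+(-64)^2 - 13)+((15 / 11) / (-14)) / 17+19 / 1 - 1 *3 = 5368856 / 1309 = 4101.49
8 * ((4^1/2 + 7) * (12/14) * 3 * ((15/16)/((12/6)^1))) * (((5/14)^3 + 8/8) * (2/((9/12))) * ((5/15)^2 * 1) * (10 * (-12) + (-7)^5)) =-2185360335/4802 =-455093.78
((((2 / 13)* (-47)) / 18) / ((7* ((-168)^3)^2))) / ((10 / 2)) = -47 / 92068188125921280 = -0.00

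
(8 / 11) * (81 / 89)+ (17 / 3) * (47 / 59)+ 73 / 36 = 14979557 / 2079396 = 7.20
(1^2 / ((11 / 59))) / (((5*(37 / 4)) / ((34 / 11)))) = 8024 / 22385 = 0.36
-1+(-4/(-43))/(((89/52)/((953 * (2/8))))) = 45729/3827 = 11.95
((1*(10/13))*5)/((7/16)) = 800/91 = 8.79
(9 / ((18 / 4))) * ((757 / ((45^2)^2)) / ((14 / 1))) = 757 / 28704375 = 0.00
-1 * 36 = -36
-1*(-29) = 29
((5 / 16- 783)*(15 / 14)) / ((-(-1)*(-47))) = 26835 / 1504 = 17.84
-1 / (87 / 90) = -30 / 29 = -1.03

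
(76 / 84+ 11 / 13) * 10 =17.51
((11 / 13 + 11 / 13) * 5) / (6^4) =55 / 8424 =0.01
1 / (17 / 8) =8 / 17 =0.47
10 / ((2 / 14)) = 70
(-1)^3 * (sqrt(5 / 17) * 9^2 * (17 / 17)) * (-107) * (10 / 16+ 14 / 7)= 182007 * sqrt(85) / 136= 12338.39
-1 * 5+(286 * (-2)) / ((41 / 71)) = -40817 / 41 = -995.54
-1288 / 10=-644 / 5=-128.80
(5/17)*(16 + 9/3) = 95/17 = 5.59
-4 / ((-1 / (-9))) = -36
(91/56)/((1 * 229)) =13/1832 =0.01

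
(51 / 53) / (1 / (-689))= -663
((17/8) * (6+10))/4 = 17/2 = 8.50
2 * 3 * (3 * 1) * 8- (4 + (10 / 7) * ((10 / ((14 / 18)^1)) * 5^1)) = 2360 / 49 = 48.16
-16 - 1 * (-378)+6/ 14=2537/ 7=362.43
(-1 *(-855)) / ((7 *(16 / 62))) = 26505 / 56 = 473.30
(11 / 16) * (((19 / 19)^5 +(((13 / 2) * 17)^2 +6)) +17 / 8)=1075305 / 128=8400.82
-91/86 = -1.06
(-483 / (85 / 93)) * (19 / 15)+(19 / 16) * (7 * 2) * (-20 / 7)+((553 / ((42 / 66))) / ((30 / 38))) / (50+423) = -78350851 / 109650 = -714.55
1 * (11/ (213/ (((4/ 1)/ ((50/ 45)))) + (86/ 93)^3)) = 17695854/ 96454357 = 0.18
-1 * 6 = -6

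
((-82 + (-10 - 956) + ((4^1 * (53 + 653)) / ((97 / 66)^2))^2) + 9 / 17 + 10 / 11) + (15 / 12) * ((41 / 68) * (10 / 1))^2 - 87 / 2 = 7692192466088180151 / 4502953348784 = 1708254.98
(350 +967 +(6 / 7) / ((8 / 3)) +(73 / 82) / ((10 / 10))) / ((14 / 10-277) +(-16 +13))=-7566535 / 1599164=-4.73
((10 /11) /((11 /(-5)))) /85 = -10 /2057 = -0.00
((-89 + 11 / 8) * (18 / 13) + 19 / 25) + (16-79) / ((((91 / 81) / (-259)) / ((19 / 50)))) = 7018081 / 1300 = 5398.52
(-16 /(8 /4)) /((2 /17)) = -68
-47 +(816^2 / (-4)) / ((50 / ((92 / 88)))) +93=-944518 / 275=-3434.61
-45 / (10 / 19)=-171 / 2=-85.50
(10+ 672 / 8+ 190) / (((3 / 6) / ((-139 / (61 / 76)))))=-6000352 / 61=-98366.43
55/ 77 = 5/ 7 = 0.71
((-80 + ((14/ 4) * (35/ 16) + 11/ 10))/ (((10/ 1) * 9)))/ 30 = -11399/ 432000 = -0.03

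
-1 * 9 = -9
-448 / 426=-224 / 213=-1.05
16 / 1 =16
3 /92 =0.03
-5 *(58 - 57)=-5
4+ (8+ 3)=15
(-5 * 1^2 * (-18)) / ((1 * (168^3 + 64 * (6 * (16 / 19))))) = 285 / 15016192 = 0.00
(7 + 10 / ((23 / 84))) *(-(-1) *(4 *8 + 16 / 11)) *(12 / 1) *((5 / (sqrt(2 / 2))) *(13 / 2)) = 567840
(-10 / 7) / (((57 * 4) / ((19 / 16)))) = -5 / 672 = -0.01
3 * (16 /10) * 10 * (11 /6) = 88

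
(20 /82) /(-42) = -5 /861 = -0.01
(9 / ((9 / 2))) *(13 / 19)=26 / 19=1.37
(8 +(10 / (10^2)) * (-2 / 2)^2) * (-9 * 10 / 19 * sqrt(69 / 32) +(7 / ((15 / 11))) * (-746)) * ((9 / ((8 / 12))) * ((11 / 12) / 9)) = -8530137 / 200 - 8019 * sqrt(138) / 1216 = -42728.15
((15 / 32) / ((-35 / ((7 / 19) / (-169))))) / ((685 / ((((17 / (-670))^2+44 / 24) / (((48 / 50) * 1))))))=2469817 / 30332045153280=0.00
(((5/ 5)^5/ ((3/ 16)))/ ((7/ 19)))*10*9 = 9120/ 7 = 1302.86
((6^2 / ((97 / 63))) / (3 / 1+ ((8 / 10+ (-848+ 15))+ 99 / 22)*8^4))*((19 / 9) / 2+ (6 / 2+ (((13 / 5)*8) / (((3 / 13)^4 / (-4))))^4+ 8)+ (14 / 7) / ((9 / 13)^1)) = -557988169065863467523438810278 / 109229344426792125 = -5108409026842.04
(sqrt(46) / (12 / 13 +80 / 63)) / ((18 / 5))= 455 * sqrt(46) / 3592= 0.86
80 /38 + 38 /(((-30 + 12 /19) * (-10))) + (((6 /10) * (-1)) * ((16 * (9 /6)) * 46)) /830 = 31603573 /21999150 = 1.44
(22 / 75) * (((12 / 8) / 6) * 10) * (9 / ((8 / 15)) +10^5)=1760297 / 24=73345.71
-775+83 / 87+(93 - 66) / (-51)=-1145597 / 1479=-774.58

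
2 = 2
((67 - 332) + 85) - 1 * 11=-191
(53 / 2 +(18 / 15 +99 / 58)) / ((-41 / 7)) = -728 / 145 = -5.02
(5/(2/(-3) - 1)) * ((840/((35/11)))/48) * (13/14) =-429/28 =-15.32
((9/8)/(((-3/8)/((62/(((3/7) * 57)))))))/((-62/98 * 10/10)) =686/57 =12.04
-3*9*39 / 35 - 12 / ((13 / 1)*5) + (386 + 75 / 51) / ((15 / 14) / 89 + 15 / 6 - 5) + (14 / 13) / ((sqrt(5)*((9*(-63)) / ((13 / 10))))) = -446020501 / 2397850 - sqrt(5) / 2025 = -186.01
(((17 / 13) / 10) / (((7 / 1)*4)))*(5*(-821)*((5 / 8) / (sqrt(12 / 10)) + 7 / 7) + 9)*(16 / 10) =-69632 / 2275-13957*sqrt(30) / 4368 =-48.11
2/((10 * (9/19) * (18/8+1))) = 76/585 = 0.13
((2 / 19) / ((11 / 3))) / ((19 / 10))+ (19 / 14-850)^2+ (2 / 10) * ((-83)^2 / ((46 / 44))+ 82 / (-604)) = 9751572530254749 / 13515457340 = 721512.58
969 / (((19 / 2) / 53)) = 5406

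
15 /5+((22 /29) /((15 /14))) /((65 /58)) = 3541 /975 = 3.63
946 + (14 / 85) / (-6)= 241223 / 255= 945.97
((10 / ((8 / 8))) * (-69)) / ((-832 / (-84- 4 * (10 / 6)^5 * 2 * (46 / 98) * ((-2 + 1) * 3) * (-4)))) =-75710135 / 137592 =-550.25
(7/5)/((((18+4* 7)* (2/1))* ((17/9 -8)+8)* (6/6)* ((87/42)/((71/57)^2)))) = 247009/40933790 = 0.01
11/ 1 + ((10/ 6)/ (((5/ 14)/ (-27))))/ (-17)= 313/ 17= 18.41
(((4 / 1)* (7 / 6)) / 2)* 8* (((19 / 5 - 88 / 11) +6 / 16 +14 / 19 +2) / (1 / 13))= -75257 / 285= -264.06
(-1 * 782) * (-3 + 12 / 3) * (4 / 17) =-184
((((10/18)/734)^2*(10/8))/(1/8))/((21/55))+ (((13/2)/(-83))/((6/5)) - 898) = -68309705958349/76063188348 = -898.07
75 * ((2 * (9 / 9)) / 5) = 30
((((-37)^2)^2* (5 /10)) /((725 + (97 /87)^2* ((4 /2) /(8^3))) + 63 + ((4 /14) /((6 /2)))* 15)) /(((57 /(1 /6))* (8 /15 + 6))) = 756561312480 /1424110417891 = 0.53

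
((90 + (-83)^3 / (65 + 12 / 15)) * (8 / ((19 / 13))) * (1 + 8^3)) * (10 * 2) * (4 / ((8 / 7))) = -79447446000 / 47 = -1690371191.49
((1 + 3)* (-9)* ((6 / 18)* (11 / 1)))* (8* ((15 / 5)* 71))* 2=-449856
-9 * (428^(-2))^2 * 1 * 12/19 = -27/159392794816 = -0.00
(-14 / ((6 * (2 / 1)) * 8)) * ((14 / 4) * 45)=-22.97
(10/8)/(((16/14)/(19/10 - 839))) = -58597/64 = -915.58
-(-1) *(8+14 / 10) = 47 / 5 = 9.40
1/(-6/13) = -13/6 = -2.17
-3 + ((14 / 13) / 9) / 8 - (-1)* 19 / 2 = 3049 / 468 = 6.51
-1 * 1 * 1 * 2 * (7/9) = -14/9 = -1.56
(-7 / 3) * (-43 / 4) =301 / 12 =25.08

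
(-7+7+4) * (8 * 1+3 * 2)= 56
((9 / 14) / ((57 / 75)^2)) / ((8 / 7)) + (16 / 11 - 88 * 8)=-701.57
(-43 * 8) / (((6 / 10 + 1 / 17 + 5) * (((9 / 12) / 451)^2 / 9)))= -95159123840 / 481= -197836016.30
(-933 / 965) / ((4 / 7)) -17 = -18.69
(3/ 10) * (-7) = -21/ 10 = -2.10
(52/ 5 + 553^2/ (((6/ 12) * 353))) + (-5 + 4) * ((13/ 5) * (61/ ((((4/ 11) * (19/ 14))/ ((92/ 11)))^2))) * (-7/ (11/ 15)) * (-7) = -3041960.71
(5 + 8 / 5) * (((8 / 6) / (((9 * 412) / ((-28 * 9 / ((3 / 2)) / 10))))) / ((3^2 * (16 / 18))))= -77 / 15450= -0.00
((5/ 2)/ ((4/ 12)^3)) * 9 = 1215/ 2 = 607.50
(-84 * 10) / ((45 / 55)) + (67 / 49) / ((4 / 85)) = -997.61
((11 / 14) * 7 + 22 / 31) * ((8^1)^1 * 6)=9240 / 31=298.06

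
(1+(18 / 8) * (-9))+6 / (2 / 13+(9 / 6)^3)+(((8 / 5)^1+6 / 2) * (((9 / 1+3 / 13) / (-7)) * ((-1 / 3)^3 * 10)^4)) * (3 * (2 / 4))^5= -1793501657 / 97385652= -18.42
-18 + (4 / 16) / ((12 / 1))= -863 / 48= -17.98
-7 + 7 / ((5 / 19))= 98 / 5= 19.60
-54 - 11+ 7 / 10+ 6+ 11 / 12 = -3443 / 60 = -57.38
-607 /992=-0.61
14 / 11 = 1.27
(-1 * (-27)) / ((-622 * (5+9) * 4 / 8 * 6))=-9 / 8708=-0.00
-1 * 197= -197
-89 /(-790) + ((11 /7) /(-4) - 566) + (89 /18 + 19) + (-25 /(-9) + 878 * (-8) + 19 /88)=-16562811527 /2189880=-7563.34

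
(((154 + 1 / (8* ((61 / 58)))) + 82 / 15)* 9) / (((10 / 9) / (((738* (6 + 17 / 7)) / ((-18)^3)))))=-1412896777 / 1024800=-1378.70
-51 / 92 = -0.55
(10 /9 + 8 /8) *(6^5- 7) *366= 18008542 /3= 6002847.33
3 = 3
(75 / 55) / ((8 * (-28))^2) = 15 / 551936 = 0.00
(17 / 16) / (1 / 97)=1649 / 16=103.06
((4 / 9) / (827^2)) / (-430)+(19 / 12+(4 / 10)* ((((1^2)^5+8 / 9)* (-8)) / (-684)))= 1441244264261 / 905207388660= 1.59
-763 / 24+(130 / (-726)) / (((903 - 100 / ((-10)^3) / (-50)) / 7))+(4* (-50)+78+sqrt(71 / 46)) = -201646239889 / 1311153096+sqrt(3266) / 46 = -152.55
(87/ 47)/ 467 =87/ 21949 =0.00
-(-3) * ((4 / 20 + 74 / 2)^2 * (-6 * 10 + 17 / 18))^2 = 12522601210188 / 625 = 20036161936.30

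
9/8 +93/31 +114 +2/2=953/8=119.12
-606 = -606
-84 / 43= -1.95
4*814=3256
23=23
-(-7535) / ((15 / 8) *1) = 12056 / 3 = 4018.67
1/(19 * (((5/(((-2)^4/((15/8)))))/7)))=896/1425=0.63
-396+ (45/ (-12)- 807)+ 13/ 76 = -22925/ 19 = -1206.58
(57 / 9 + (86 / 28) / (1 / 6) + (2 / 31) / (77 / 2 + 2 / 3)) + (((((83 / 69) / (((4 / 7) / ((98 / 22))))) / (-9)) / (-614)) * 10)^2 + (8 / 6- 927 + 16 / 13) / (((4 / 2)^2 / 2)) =-20406510768259872857057 / 46648346325896755440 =-437.45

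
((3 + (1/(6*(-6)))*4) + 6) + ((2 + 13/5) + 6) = 877/45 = 19.49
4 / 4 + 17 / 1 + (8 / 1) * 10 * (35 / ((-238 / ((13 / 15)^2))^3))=1974334667632 / 109685795625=18.00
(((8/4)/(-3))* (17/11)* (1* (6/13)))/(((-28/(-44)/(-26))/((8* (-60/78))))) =-10880/91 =-119.56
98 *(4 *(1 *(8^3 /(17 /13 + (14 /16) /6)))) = 125239296 /907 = 138080.81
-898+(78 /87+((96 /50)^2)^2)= -10008555936 /11328125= -883.51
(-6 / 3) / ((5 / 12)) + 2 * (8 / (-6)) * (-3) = 16 / 5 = 3.20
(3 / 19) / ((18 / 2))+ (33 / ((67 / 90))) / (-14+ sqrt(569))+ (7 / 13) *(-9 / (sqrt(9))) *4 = -88521245 / 18518331+ 2970 *sqrt(569) / 24991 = -1.95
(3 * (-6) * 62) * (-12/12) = 1116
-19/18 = -1.06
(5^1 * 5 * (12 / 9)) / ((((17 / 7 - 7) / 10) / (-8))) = 1750 / 3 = 583.33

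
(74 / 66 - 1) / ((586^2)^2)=0.00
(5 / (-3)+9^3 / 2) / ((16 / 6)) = 2177 / 16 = 136.06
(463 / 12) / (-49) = -463 / 588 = -0.79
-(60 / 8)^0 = -1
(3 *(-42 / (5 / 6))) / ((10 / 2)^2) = -6.05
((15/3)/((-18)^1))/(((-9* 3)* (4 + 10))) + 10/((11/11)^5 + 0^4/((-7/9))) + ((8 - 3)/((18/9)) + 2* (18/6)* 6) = 48.50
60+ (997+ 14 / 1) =1071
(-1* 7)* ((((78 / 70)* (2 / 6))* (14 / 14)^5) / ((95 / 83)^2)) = -89557 / 45125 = -1.98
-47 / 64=-0.73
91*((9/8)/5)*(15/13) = 189/8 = 23.62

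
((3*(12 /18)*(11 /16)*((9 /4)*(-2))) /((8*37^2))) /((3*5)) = -33 /876160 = -0.00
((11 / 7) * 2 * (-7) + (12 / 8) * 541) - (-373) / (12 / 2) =2555 / 3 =851.67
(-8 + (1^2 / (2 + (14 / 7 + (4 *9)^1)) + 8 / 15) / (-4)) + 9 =413 / 480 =0.86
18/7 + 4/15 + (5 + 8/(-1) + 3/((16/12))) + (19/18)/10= 691/315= 2.19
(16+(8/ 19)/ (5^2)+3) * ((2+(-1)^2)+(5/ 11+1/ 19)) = 6621189/ 99275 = 66.70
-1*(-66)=66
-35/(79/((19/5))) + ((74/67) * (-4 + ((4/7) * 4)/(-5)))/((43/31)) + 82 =611526819/7965965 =76.77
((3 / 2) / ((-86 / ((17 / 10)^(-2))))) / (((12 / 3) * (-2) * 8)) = 75 / 795328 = 0.00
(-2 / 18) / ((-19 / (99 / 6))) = 0.10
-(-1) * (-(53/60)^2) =-2809/3600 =-0.78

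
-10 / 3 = -3.33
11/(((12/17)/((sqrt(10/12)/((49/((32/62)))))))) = 374 * sqrt(30)/13671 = 0.15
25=25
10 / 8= 5 / 4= 1.25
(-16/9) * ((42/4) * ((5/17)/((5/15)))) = -280/17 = -16.47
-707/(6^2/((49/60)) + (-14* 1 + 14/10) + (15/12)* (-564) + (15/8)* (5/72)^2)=2394524160/2281095263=1.05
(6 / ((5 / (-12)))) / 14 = -36 / 35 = -1.03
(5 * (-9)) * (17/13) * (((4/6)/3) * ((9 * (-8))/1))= 12240/13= 941.54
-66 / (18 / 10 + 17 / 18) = -5940 / 247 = -24.05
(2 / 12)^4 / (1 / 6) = 1 / 216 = 0.00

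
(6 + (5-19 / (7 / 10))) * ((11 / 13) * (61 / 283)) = -75823 / 25753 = -2.94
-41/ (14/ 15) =-615/ 14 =-43.93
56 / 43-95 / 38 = -103 / 86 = -1.20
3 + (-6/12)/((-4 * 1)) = 25/8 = 3.12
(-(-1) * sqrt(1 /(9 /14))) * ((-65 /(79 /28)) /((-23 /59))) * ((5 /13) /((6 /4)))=82600 * sqrt(14) /16353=18.90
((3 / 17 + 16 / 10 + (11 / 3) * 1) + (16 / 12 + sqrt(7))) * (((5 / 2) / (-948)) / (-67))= 5 * sqrt(7) / 127032 + 24 / 89981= 0.00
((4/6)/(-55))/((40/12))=-1/275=-0.00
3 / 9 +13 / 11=50 / 33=1.52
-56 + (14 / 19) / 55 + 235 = 187069 / 1045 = 179.01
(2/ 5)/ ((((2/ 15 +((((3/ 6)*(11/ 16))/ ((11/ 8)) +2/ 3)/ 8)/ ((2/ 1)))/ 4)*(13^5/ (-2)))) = -0.00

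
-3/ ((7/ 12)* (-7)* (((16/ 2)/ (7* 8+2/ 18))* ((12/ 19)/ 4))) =9595/ 294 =32.64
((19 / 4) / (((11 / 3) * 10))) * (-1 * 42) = -5.44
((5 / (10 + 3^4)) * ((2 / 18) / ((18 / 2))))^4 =625 / 2951927213752881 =0.00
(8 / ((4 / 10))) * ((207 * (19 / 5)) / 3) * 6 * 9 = 283176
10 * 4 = 40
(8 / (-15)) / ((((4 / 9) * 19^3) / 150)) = -180 / 6859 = -0.03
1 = 1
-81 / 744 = -27 / 248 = -0.11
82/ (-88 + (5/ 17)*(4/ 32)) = -11152/ 11963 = -0.93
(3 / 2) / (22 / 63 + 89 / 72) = 0.95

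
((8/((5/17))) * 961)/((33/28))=22178.72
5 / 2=2.50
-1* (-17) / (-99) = -17 / 99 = -0.17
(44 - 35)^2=81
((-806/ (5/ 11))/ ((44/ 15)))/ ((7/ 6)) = -3627/ 7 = -518.14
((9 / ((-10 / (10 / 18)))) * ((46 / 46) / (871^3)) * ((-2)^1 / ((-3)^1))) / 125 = -1 / 247791116625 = -0.00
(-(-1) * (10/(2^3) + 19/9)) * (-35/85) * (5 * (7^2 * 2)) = -207515/306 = -678.15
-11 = -11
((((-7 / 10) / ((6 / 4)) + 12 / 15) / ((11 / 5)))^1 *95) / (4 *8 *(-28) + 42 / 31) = -14725 / 915222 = -0.02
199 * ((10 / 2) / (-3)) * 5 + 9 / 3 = -4966 / 3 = -1655.33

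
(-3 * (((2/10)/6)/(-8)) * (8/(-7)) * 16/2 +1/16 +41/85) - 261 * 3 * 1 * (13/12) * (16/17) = -7596221/9520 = -797.92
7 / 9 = 0.78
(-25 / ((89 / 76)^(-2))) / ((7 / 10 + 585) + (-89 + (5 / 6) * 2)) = -2970375 / 43178488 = -0.07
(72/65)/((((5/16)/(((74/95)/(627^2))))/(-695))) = -1316608/269730175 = -0.00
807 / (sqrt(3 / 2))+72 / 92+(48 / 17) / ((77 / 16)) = 41226 / 30107+269 * sqrt(6) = 660.28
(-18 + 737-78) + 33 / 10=6443 / 10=644.30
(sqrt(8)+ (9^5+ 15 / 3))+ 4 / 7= 2* sqrt(2)+ 413382 / 7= 59057.40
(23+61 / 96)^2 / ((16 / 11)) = 56631971 / 147456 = 384.06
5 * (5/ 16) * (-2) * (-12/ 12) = 25/ 8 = 3.12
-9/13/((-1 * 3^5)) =1/351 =0.00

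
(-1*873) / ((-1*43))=873 / 43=20.30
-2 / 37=-0.05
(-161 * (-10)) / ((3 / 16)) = 25760 / 3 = 8586.67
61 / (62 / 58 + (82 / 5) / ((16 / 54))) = 35380 / 32723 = 1.08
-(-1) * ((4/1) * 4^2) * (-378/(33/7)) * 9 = -508032/11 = -46184.73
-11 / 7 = -1.57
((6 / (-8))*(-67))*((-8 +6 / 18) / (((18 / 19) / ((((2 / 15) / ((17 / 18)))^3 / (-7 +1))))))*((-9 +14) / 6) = 58558 / 368475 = 0.16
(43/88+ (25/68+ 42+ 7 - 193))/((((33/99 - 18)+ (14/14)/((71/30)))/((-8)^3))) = -2919197376/686851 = -4250.12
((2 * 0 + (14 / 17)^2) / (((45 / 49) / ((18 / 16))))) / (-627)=-2401 / 1812030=-0.00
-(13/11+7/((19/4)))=-555/209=-2.66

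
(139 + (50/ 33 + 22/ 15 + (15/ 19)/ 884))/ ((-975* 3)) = -0.05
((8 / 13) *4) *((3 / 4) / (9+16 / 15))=360 / 1963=0.18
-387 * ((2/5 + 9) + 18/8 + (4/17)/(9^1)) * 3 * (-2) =4609041/170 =27112.01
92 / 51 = 1.80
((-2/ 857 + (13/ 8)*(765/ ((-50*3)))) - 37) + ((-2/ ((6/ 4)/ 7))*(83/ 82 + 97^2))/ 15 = -49757437109/ 8432880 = -5900.41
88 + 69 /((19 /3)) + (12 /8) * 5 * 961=7306.39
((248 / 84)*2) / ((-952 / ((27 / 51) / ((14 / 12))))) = -279 / 99127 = -0.00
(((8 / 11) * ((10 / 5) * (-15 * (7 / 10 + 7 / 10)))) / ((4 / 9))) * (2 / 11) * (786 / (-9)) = 132048 / 121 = 1091.31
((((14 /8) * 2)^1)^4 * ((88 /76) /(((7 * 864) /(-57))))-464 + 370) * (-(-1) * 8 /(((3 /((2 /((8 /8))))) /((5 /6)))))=-1101745 /2592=-425.06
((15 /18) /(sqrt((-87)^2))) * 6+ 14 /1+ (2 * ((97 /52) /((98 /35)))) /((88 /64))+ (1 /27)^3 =8585838922 /571377807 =15.03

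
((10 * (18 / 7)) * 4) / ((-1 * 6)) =-120 / 7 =-17.14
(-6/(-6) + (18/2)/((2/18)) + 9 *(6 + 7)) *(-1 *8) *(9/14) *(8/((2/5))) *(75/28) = -2686500/49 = -54826.53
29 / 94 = 0.31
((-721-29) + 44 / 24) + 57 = -4147 / 6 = -691.17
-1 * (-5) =5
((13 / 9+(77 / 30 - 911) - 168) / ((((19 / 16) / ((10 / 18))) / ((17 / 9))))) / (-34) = 386996 / 13851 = 27.94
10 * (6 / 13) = 60 / 13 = 4.62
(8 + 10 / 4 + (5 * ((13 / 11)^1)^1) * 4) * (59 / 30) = 67.13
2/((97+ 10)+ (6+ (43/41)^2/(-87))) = 146247/8262031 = 0.02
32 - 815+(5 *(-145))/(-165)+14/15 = -42772/55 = -777.67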